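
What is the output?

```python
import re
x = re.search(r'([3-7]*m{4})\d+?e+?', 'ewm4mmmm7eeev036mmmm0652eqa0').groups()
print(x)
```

This matches zero or more of a character in [3-7], then exactly 4 of a literal 'm' (captured); then one or more of a digit (lazy), then one or more of a literal 'e' (lazy).
A non-greedy quantifier consumes as few characters as it can — just enough that the remainder of the pattern still matches from where it stops; whatever follows it matches normally.
Unlike `match`, `search` isn't anchored — it looks for the pattern anywhere in the string.
The match spans [3:10] → '4mmmm7e'.
Captured: group 1 = '4mmmm'.

('4mmmm',)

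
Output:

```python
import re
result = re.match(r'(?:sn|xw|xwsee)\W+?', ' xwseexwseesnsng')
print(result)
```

None

`match` is anchored at position 0; if the pattern doesn't fit there, it returns None.
Here the string doesn't start with a match, so the call returns None.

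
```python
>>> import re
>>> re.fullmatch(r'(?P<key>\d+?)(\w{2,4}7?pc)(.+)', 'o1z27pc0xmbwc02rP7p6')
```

None

`re.fullmatch` is like wrapping the pattern in `^…$` (in single-line mode).
Here the string isn't matched end-to-end, so the call returns None.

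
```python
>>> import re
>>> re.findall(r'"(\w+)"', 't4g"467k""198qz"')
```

Scanning left to right: at [3:9] match '"467k"', group 1 = '467k'; at [9:16] match '"198qz"', group 1 = '198qz'.
With a single group, `findall` returns only what that group captured — 2 items.

['467k', '198qz']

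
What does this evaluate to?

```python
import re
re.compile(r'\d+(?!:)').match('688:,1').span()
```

(0, 2)

`match` is anchored at position 0; if the pattern doesn't fit there, it returns None.
The match spans [0:2] → '68'.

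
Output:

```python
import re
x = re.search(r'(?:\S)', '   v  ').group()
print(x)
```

v

This matches a non-whitespace character (non-capturing group).
`re.search` scans for the first position where the pattern succeeds.
The match spans [3:4] → 'v'.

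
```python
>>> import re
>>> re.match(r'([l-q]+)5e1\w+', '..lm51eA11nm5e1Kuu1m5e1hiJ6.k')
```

Pattern: one or more of a character in [l-q] (captured); then the literal '5e1', then one or more of a word character.
`re.match` won't scan ahead — the pattern has to work from the very first character.
Here the string doesn't start with a match, so the call returns None.

None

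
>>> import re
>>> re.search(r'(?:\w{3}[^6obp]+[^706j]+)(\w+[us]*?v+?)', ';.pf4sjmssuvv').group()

'pf4sjmssuvv'

The match spans [2:13] → 'pf4sjmssuvv'.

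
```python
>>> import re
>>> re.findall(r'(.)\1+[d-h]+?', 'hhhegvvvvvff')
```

A backreference is literal: `\1` must see the identical characters the first group matched.
Walking the string: at [0:4] match 'hhhe', group 1 = 'h'; at [5:11] match 'vvvvvf', group 1 = 'v'.
With a single group, `findall` returns only what that group captured — 2 items.

['h', 'v']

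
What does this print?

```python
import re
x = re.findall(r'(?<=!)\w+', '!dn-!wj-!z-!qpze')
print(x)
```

['dn', 'wj', 'z', 'qpze']

The `(?=…)`/`(?<=…)` assertion just peeks at neighbouring text; it doesn't advance the match position.
Matches: at [1:3] → 'dn'; at [5:7] → 'wj'; at [9:10] → 'z'; at [12:16] → 'qpze'.
With no groups in the pattern, `findall` gives back each whole match — 4 here.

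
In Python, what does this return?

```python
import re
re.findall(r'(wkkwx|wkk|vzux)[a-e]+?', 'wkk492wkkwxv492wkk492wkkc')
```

['wkk']

`findall` collects group 1 from the one match (1 total).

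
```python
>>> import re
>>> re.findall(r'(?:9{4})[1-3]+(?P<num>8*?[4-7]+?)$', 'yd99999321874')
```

['874']

One capturing group, so `findall` returns just the captured substring from the one match — 1 in all.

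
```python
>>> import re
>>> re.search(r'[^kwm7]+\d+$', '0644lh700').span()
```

(0, 9)

The pattern matches one or more of any character except [kwm7]; then one or more of a digit; then anchored at the end.
`re.search` scans for the first position where the pattern succeeds.
The match spans [0:9] → '0644lh700'.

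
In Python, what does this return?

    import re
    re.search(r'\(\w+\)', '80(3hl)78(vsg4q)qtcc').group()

The match spans [2:7] → '(3hl)'.

'(3hl)'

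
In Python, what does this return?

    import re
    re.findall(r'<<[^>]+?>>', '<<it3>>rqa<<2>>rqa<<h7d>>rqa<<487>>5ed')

Scanning left to right: at [0:7] → '<<it3>>'; at [10:15] → '<<2>>'; at [18:25] → '<<h7d>>'; at [28:35] → '<<487>>'.
`findall` yields the raw match text (4 of them) because the pattern has no groups.

['<<it3>>', '<<2>>', '<<h7d>>', '<<487>>']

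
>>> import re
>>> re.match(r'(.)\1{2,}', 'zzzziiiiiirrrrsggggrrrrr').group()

'zzzz'

With `match`, the pattern is implicitly anchored at the beginning.
The match spans [0:4] → 'zzzz'.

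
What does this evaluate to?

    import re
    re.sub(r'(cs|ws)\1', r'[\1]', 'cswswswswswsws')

'cs[ws][ws][ws]'

After group 1 captures some text, `\1` only succeeds where that same text appears again.
Matches: at [2:6] → 'wsws'; at [6:10] → 'wsws'; at [10:14] → 'wsws'.
`\1` in the replacement pulls in group 1's text for each match.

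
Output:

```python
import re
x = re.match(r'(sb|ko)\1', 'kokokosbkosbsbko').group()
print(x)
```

`\1` is not a pattern — it's the concrete string captured by group 1, re-applied verbatim.
`match` is anchored at position 0; if the pattern doesn't fit there, it returns None.
The match spans [0:4] → 'koko'.
Captured: group 1 = 'ko'.

koko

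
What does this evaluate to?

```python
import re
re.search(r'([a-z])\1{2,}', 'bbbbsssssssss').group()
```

'bbbb'

A backreference is literal: `\1` must see the identical characters the first group matched.
`search` walks the string left to right and returns the first match it finds.
The match spans [0:4] → 'bbbb'.
Captured: group 1 = 'b'.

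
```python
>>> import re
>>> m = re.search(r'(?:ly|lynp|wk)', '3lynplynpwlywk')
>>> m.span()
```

Branches in `(...|...)` are attempted left-to-right; the first branch that allows the whole pattern to succeed is taken.
`re.search` tries every starting position until one works.
The match spans [1:3] → 'ly'.

(1, 3)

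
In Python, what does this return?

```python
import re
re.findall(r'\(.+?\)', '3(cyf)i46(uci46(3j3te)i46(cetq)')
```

['(cyf)', '(uci46(3j3te)', '(cetq)']

Scanning left to right: at [1:6] → '(cyf)'; at [9:22] → '(uci46(3j3te)'; at [25:31] → '(cetq)'.
`findall` yields the raw match text (3 of them) because the pattern has no groups.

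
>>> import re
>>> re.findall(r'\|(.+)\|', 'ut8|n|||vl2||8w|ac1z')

Because there's exactly one group, `findall` drops the full match and keeps group 1 from the one hit.

['n|||vl2||8w']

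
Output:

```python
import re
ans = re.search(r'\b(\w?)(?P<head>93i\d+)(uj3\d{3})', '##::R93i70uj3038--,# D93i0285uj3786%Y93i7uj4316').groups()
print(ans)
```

This matches a word boundary (`\b`, zero-width); then optionally a word character (captured); then the literal '93i', then one or more of a digit (captured as 'head'); then the literal 'uj3', then exactly 3 of a digit (captured).
`re.search` tries every starting position until one works.
The match spans [4:16] → 'R93i70uj3038'.
Captured: group 1 = 'R', group 2 = '93i70', group 3 = 'uj3038'.

('R', '93i70', 'uj3038')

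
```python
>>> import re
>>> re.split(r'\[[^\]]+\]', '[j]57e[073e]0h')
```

['', '57e', '0h']

The string is cut at each match, leaving 3 pieces.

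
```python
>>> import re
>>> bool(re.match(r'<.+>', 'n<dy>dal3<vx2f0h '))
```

False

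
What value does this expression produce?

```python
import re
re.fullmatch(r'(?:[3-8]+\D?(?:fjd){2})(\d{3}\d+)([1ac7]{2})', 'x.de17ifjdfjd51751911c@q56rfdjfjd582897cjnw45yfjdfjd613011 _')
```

Pattern: one or more of a character in [3-8], then optionally a non-digit, then the literal 'fjd' repeated 2 times (non-capturing group); then exactly 3 of a digit, then one or more of a digit (captured); then exactly 2 of one of [1ac7] (captured).
`fullmatch` succeeds only if the pattern covers the string from start to end.
Here the pattern can't cover the whole string, so the call returns None.

None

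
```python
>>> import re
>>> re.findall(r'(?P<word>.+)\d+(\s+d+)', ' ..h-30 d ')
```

[(' ..h-3', ' d')]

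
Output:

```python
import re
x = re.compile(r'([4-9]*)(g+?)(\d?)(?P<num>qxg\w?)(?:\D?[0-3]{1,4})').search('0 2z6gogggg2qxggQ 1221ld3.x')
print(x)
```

None

Pattern: zero or more of a character in [4-9] (captured); then one or more of a literal 'g' (lazy) (captured); then optionally a digit (captured); then the literal 'qxg', then optionally a word character (captured as 'num'); then optionally a non-digit, then 1 to 4 of a character in [0-3] (non-capturing group).
Here the pattern never matches, so the call returns None.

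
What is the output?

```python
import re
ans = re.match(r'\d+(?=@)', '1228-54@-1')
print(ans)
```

None

`match` is anchored at position 0; if the pattern doesn't fit there, it returns None.
Here the string doesn't start with a match, so the call returns None.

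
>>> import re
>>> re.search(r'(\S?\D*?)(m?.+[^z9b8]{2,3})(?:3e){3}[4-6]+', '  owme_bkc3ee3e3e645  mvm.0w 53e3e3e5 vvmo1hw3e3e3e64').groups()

The match spans [0:53] → '  owme_bkc3ee3e3e645  mvm.0w 53e3e3e5 vvmo1hw3e3e3e64'.
Captured: group 1 = '', group 2 = '  owme_bkc3ee3e3e645  mvm.0w 53e3e3e5 vvmo1hw'.

('', '  owme_bkc3ee3e3e645  mvm.0w 53e3e3e5 vvmo1hw')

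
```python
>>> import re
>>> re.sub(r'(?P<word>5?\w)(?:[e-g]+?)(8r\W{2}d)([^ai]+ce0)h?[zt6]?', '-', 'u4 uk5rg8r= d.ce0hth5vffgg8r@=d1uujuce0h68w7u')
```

This matches optionally the literal '5', then a word character (captured as 'word'); then one or more of a character in [e-g] (lazy) (non-capturing group); then the literal '8r', then exactly 2 of a non-word character, then a literal 'd' (captured); then one or more of any character except [ai], then the literal 'ce0' (captured); then optionally the literal 'h', then optionally one of [zt6].
Matches: at [5:41] → '5rg8r= d.ce0hth5vffgg8r@=d1uujuce0h6'.
`sub` substitutes '-' at each match site.

'u4 uk-8w7u'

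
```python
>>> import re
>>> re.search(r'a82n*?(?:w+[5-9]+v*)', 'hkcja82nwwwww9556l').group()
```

'a82nwwwww9556'

The match spans [4:17] → 'a82nwwwww9556'.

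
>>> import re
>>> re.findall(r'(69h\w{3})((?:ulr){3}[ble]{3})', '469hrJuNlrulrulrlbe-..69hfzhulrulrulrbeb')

[('69hfzh', 'ulrulrulrbeb')]

Pattern: the literal '69h', then exactly 3 of a word character (captured); then the literal 'ulr' repeated 3 times, then exactly 3 of one of [ble] (captured).
Scanning left to right: at [22:40] match '69hfzhulrulrulrbeb', groups = ('69hfzh', 'ulrulrulrbeb').
`findall` packs the 2 group values into a tuple for every match.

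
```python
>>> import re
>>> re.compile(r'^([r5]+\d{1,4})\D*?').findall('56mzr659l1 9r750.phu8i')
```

['56']

Pattern: anchored at the start of the string; then one or more of one of [r5], then 1 to 4 of a digit (captured); then zero or more of a non-digit (lazy).
Scanning left to right: at [0:2] match '56', group 1 = '56'.
With a single group, `findall` returns only what that group captured — 1 item.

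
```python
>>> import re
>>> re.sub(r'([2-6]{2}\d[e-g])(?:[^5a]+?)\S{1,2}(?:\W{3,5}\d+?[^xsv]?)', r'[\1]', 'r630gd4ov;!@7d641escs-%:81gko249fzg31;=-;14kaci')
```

'r[630g][641e]gko[249f]kaci'

With the lazy modifier that quantifier settles for the fewest repetitions that let the rest of the pattern succeed (the atoms after it are unaffected and can still be greedy).
Each match is replaced using the text its own group 1 captured.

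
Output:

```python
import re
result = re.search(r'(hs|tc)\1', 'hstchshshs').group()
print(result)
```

hshs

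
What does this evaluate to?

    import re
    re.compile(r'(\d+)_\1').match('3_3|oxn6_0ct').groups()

The match spans [0:3] → '3_3'.
Captured: group 1 = '3'.

('3',)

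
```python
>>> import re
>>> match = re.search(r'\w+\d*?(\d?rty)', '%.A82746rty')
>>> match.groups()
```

This matches one or more of a word character, then zero or more of a digit (lazy); then optionally a digit, then the literal 'rty' (captured).
Unlike `match`, `search` isn't anchored — it looks for the pattern anywhere in the string.
The match spans [2:11] → 'A82746rty'.
Captured: group 1 = 'rty'.

('rty',)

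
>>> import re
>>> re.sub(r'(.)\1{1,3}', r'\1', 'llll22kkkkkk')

'l2kk'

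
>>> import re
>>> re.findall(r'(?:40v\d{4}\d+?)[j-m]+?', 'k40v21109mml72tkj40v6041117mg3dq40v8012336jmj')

['40v21109m', '40v6041117m', '40v8012336j']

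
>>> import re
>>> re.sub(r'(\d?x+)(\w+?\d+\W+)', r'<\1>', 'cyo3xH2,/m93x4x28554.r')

'cyo<3x>m9<3x>r'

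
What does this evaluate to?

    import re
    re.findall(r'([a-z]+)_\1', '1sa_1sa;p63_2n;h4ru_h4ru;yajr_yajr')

['yajr']

After group 1 captures some text, `\1` only succeeds where that same text appears again.
Matches: at [25:34] match 'yajr_yajr', group 1 = 'yajr'.
With a single group, `findall` returns only what that group captured — 1 item.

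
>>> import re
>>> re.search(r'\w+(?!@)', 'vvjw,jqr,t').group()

Because the assertion is negative and zero-width, positions next to the forbidden text are skipped.
The match spans [0:4] → 'vvjw'.

'vvjw'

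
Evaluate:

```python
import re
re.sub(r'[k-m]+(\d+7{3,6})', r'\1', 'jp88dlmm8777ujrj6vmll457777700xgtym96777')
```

'jp88d8777ujrj6v457777700xgty96777'

The pattern matches one or more of a character in [k-m]; then one or more of a digit, then 3 to 6 of a literal '7' (captured).
Matches: at [5:12] → 'lmm8777'; at [18:28] → 'mll4577777'; at [34:40] → 'm96777'.
`\1` in the replacement pulls in group 1's text for each match.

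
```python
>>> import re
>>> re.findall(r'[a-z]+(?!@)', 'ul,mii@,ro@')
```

['ul', 'mi', 'r']

Because the assertion is negative and zero-width, positions next to the forbidden text are skipped.
Matches: at [0:2] → 'ul'; at [3:5] → 'mi'; at [8:9] → 'r'.
With no groups in the pattern, `findall` gives back each whole match — 3 here.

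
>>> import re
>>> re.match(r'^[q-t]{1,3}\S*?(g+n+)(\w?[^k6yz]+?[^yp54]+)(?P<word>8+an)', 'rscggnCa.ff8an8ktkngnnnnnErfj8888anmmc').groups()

('ggn', 'Ca.ff8an8ktkngnnnnnErfj888', '8an')

This matches anchored at the start of the string; then 1 to 3 of a character in [q-t], then zero or more of a non-whitespace character (lazy); then one or more of the literal 'g', then one or more of the literal 'n' (captured); then optionally a word character, then one or more of any character except [k6yz] (lazy), then one or more of any character except [yp54] (captured); then one or more of a literal '8', then the literal 'an' (captured as 'word').
With `match`, the pattern is implicitly anchored at the beginning.
The match spans [0:35] → 'rscggnCa.ff8an8ktkngnnnnnErfj8888an'.
Captured: group 1 = 'ggn', group 2 = 'Ca.ff8an8ktkngnnnnnErfj888', group 3 = '8an'.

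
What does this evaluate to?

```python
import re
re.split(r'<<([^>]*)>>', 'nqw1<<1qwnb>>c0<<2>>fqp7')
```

['nqw1', '1qwnb', 'c0', '2', 'fqp7']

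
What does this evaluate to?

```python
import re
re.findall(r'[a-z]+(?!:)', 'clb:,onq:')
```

The negative lookahead/lookbehind blocks any match where the forbidden context is present.
Walking the string: at [0:2] → 'cl'; at [5:7] → 'on'.
Since nothing is captured, `findall` lists the 2 matched substrings directly.

['cl', 'on']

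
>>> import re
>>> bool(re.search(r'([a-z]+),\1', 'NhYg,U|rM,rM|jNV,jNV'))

False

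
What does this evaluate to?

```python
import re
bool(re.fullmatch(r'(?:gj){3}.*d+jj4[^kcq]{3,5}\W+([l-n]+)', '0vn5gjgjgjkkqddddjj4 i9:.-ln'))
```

Pattern: the literal 'gj' repeated 3 times, then zero or more of any character, then one or more of a literal 'd'; then the literal 'jj4', then 3 to 5 of any character except [kcq]; then one or more of a non-word character; then one or more of a character in [l-n] (captured).
For `fullmatch`, every character of the input must be accounted for by the pattern.
Here the string isn't matched end-to-end, so the call returns None, and `bool(None)` is False.

False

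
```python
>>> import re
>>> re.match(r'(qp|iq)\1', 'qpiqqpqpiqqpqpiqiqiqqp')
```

None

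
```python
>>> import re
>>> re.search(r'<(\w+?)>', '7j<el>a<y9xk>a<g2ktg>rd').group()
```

`re.search` tries every starting position until one works.
The match spans [2:6] → '<el>'.
Captured: group 1 = 'el'.

'<el>'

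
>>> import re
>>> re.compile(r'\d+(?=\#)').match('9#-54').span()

(0, 1)

`re.match` only tries the pattern at the start of the string.
The match spans [0:1] → '9'.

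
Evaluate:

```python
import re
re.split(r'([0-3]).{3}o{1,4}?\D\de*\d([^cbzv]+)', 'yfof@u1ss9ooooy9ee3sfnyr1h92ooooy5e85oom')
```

['yfof@u', '1', 'sfnyr1h92ooooy5e85oom', '']

This matches a character in [0-3] (captured); then exactly 3 of any character, then 1 to 4 of the literal 'o' (lazy), then a non-digit; then a digit, then zero or more of the literal 'e', then a digit; then one or more of any character except [cbzv] (captured).
Matches to split on: at [6:40] → '1ss9ooooy9ee3sfnyr1h92ooooy5e85oom'.
The group in the pattern means `split` returns the separators' captures alongside the pieces.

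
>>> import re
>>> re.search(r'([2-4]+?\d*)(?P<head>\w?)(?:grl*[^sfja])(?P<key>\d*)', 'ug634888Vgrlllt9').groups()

('34888', 'V', '9')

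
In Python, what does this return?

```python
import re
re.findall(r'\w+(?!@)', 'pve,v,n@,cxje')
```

`(?!…)`/`(?<!…)` only lets a position through if the neighbouring text does NOT match; no characters are consumed.
`findall` yields the raw match text (3 of them) because the pattern has no groups.

['pve', 'v', 'cxje']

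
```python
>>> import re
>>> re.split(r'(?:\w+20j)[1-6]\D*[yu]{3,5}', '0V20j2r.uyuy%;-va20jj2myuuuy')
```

This matches one or more of a word character, then the literal '20j' (non-capturing group); then a character in [1-6], then zero or more of a non-digit, then 3 to 5 of one of [yu].
Matches to split on: at [0:12] → '0V20j2r.uyuy'.
Splitting on the pattern gives 2 pieces.

['', '%;-va20jj2myuuuy']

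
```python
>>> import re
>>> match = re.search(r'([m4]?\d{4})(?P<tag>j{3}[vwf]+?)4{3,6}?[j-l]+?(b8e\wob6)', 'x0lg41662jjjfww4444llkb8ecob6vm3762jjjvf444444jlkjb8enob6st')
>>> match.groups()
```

('41662', 'jjjfww', 'b8ecob6')

This matches optionally one of [m4], then exactly 4 of a digit (captured); then exactly 3 of the literal 'j', then one or more of one of [vwf] (lazy) (captured as 'tag'); then 3 to 6 of a literal '4' (lazy), then one or more of a character in [j-l] (lazy); then the literal 'b8e', then a word character, then the literal 'ob6' (captured).
`re.search` scans for the first position where the pattern succeeds.
The match spans [4:29] → '41662jjjfww4444llkb8ecob6'.
Captured: group 1 = '41662', group 2 = 'jjjfww', group 3 = 'b8ecob6'.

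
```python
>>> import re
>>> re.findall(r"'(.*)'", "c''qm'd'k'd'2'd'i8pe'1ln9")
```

With a single group, `findall` returns only what that group captured — 1 item.

["'qm'd'k'd'2'd'i8pe"]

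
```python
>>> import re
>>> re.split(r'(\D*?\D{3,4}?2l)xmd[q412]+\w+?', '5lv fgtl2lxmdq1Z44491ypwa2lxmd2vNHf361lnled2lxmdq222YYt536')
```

The pattern matches zero or more of a non-digit (lazy), then 3 to 4 of a non-digit (lazy), then the literal '2l' (captured); then the literal 'xmd', then one or more of one of [q412], then one or more of a word character (lazy).
Lazy quantifiers expand one character at a time until the remainder of the pattern can match.
Matches to split on: at [1:16] → 'lv fgtl2lxmdq1Z'; at [21:32] → 'ypwa2lxmd2v'; at [38:53] → 'lnled2lxmdq222Y'.
With a capturing group present, the delimiter's captured portion is kept in the result list.

['5', 'lv fgtl2l', '44491', 'ypwa2l', 'NHf361', 'lnled2l', 'Yt536']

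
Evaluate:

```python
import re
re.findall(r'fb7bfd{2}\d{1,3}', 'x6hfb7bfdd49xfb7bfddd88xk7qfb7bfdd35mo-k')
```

Pattern: the literal 'fb', then the literal '7bf'; then exactly 2 of the literal 'd', then 1 to 3 of a digit.
Walking the string: at [3:12] → 'fb7bfdd49'; at [27:36] → 'fb7bfdd35'.
With no groups in the pattern, `findall` gives back each whole match — 2 here.

['fb7bfdd49', 'fb7bfdd35']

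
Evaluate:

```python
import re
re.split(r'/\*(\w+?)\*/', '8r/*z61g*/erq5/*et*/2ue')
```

Matches to split on: at [2:10] → '/*z61g*/'; at [14:20] → '/*et*/'.
With a capturing group present, the delimiter's captured portion is kept in the result list.

['8r', 'z61g', 'erq5', 'et', '2ue']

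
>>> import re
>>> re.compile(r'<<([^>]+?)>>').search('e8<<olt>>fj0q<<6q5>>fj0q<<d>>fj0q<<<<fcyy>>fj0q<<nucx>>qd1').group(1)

Unlike `match`, `search` isn't anchored — it looks for the pattern anywhere in the string.
The match spans [2:9] → '<<olt>>'.
Captured: group 1 = 'olt'.

'olt'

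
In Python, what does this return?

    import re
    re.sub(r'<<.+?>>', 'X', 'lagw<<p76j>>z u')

Matches: at [4:12] → '<<p76j>>'.
Each match is replaced by 'X'.

'lagwXz u'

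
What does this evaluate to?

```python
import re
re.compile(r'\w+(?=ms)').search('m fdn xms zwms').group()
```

The lookaround is zero-width — it requires the adjacent text to match without consuming it, so the asserted text isn't part of the match.
`re.search` tries every starting position until one works.
The match spans [6:7] → 'x'.

'x'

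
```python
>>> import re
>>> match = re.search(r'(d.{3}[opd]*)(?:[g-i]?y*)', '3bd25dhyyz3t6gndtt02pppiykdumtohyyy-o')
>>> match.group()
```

'd25dhyy'

Pattern: the literal 'd', then exactly 3 of any character, then zero or more of one of [opd] (captured); then optionally a character in [g-i], then zero or more of the literal 'y' (non-capturing group).
The match spans [2:9] → 'd25dhyy'.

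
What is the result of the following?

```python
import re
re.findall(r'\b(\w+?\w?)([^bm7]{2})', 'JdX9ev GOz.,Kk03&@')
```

A `+?`/`*?`/`{m,n}?` starts at its minimum and grows only as far as needed for what follows to match.
2 groups means each result is a tuple of 2 captured strings — 3 here.

[('Jd', 'X9'), ('GO', 'z.'), ('Kk', '03')]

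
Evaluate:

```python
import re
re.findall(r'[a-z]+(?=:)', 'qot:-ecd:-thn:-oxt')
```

['qot', 'ecd', 'thn']

The positive lookaround only admits positions where the adjacent text matches; those characters stay outside the span.
Scanning left to right: at [0:3] → 'qot'; at [5:8] → 'ecd'; at [10:13] → 'thn'.
`findall` yields the raw match text (3 of them) because the pattern has no groups.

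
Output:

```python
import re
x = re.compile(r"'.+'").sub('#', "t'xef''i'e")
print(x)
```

Every occurrence is swapped for '#'.

t#e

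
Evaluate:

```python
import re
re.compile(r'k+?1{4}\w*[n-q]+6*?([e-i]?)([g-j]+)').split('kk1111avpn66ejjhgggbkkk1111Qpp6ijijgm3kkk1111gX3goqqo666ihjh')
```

The pattern matches one or more of the literal 'k' (lazy), then exactly 4 of the literal '1', then zero or more of a word character; then one or more of a character in [n-q], then zero or more of the literal '6' (lazy); then optionally a character in [e-i] (captured); then one or more of a character in [g-j] (captured).
`re.split` interleaves the captured-group text with the surrounding fragments.

['', 'i', 'hjh', '']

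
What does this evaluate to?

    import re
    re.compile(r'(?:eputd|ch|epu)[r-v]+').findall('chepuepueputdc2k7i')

['eput']

No capturing groups, so `findall` returns the 1 full match string.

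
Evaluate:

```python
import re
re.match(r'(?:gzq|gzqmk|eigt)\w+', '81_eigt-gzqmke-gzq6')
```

None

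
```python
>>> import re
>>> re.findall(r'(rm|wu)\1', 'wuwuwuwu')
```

['wu', 'wu']

A backreference is literal: `\1` must see the identical characters the first group matched.
Because there's exactly one group, `findall` drops the full match and keeps group 1 from each hit.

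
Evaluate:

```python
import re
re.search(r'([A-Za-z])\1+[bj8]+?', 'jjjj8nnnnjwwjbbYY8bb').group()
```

`\1` is not a pattern — it's the concrete string captured by group 1, re-applied verbatim.
`re.search` tries every starting position until one works.
The match spans [0:5] → 'jjjj8'.
Captured: group 1 = 'j'.

'jjjj8'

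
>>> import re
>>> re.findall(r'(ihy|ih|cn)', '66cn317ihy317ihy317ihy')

['cn', 'ihy', 'ihy', 'ihy']

Alternation tries branches left to right and keeps the first one that lets the overall match succeed at that position.
Walking the string: at [2:4] match 'cn', group 1 = 'cn'; at [7:10] match 'ihy', group 1 = 'ihy'; at [13:16] match 'ihy', group 1 = 'ihy'; at [19:22] match 'ihy', group 1 = 'ihy'.
With a single group, `findall` returns only what that group captured — 4 items.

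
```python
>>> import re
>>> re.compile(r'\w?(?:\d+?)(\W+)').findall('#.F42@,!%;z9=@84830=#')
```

['@,!%;', '=@', '=#']

Pattern: optionally a word character; then one or more of a digit (lazy) (non-capturing group); then one or more of a non-word character (captured).
Scanning left to right: at [2:10] match 'F42@,!%;', group 1 = '@,!%;'; at [10:14] match 'z9=@', group 1 = '=@'; at [14:21] match '84830=#', group 1 = '=#'.
`findall` collects group 1 from each match (3 total).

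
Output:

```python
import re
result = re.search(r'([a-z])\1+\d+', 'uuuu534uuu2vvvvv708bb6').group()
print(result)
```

uuuu534

`\1` is not a pattern — it's the concrete string captured by group 1, re-applied verbatim.
`search` walks the string left to right and returns the first match it finds.
The match spans [0:7] → 'uuuu534'.
Captured: group 1 = 'u'.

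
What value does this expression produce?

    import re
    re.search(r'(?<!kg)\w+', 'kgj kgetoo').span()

(0, 3)

Because the assertion is negative and zero-width, positions next to the forbidden text are skipped.
The match spans [0:3] → 'kgj'.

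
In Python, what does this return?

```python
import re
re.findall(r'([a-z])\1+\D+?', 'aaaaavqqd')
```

A backreference is literal: `\1` must see the identical characters the first group matched.
Scanning left to right: at [0:6] match 'aaaaav', group 1 = 'a'; at [6:9] match 'qqd', group 1 = 'q'.
One capturing group, so `findall` returns just the captured substring from each match — 2 in all.

['a', 'q']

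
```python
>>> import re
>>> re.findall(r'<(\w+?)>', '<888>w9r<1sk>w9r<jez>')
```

['888', '1sk', 'jez']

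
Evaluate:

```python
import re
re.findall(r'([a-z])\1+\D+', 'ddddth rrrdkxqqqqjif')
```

['d']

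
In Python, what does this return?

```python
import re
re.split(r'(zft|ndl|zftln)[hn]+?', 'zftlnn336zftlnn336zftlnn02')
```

['', 'zftln', '336', 'zftln', '336', 'zftln', '02']

Matches to split on: at [0:6] → 'zftlnn'; at [9:15] → 'zftlnn'; at [18:24] → 'zftlnn'.
With a capturing group present, the delimiter's captured portion is kept in the result list.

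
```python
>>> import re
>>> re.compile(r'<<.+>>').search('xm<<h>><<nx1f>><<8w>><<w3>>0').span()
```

(2, 27)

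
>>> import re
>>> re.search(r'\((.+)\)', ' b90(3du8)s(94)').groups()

('3du8)s(94',)

The match spans [4:15] → '(3du8)s(94)'.
Captured: group 1 = '3du8)s(94'.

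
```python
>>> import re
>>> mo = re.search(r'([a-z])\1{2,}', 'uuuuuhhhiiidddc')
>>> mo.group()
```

A backreference is literal: `\1` must see the identical characters the first group matched.
The match spans [0:5] → 'uuuuu'.

'uuuuu'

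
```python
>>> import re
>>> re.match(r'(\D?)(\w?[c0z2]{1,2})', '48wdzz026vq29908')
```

`match` is anchored at position 0; if the pattern doesn't fit there, it returns None.
Here the string doesn't start with a match, so the call returns None.

None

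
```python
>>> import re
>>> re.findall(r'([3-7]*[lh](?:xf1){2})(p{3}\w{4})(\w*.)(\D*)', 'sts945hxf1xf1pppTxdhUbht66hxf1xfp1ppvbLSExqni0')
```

[('45hxf1xf1', 'pppTxdh', 'Ubht66hxf1xfp1ppvbLSExqni0', '')]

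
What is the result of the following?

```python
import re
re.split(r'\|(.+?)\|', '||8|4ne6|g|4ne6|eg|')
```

Matches to split on: at [0:4] → '||8|'; at [8:11] → '|g|'; at [15:19] → '|eg|'.
With a capturing group present, the delimiter's captured portion is kept in the result list.

['', '|8', '4ne6', 'g', '4ne6', 'eg', '']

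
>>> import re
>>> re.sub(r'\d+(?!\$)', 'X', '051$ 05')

'X1$ X'

The negative lookaround is zero-width — it rules out positions where the adjacent text would match, without consuming anything.
Matches: at [0:2] → '05'; at [5:7] → '05'.
Every occurrence is swapped for 'X'.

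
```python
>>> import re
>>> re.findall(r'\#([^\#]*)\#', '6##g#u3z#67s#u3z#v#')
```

Walking the string: at [1:3] match '##', group 1 = ''; at [4:9] match '#u3z#', group 1 = 'u3z'; at [12:17] match '#u3z#', group 1 = 'u3z'.
Because there's exactly one group, `findall` drops the full match and keeps group 1 from each hit.

['', 'u3z', 'u3z']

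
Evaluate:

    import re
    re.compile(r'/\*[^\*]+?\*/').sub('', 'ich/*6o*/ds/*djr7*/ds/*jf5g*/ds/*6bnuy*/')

'ichdsdsds'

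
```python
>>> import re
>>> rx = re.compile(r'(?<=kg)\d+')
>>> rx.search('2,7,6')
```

None

Because the assertion is zero-width, the text it checks is not consumed and won't appear in the result.
Here no position works, so the call returns None.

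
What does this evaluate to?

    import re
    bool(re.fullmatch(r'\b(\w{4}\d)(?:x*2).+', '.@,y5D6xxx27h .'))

False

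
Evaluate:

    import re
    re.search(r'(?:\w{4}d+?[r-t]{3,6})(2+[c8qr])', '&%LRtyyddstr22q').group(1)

'22q'

The pattern matches exactly 4 of a word character, then one or more of the literal 'd' (lazy), then 3 to 6 of a character in [r-t] (non-capturing group); then one or more of the literal '2', then one of [c8qr] (captured).
Unlike `match`, `search` isn't anchored — it looks for the pattern anywhere in the string.
The match spans [3:15] → 'Rtyyddstr22q'.
Captured: group 1 = '22q'.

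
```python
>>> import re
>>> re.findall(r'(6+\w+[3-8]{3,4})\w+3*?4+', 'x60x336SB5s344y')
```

With a single group, `findall` returns only what that group captured — 1 item.

['60x336']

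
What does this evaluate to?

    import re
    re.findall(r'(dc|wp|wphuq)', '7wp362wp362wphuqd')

['wp', 'wp', 'wp']

The regex engine tests alternatives in the order written; an earlier branch that matches wins even if a later one would match more.
Scanning left to right: at [1:3] match 'wp', group 1 = 'wp'; at [6:8] match 'wp', group 1 = 'wp'; at [11:13] match 'wp', group 1 = 'wp'.
`findall` collects group 1 from each match (3 total).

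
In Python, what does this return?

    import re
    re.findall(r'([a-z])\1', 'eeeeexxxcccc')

`\1` has to match the exact text group 1 already captured.
Walking the string: at [0:2] match 'ee', group 1 = 'e'; at [2:4] match 'ee', group 1 = 'e'; at [5:7] match 'xx', group 1 = 'x'; at [8:10] match 'cc', group 1 = 'c'; at [10:12] match 'cc', group 1 = 'c'.
One capturing group, so `findall` returns just the captured substring from each match — 5 in all.

['e', 'e', 'x', 'c', 'c']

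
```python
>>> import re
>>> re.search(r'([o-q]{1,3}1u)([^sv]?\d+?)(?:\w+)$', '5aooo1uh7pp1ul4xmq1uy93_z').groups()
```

('ooo1u', 'h7')

This matches 1 to 3 of a character in [o-q], then the literal '1u' (captured); then optionally any character except [sv], then one or more of a digit (lazy) (captured); then one or more of a word character (non-capturing group); then anchored at the end.
`re.search` scans for the first position where the pattern succeeds.
The match spans [2:25] → 'ooo1uh7pp1ul4xmq1uy93_z'.
Captured: group 1 = 'ooo1u', group 2 = 'h7'.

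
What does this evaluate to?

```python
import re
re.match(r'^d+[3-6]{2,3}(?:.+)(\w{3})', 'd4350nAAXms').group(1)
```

'Xms'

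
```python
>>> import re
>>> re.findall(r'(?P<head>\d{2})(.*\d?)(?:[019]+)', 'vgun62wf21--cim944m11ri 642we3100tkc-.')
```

Pattern: exactly 2 of a digit (captured as 'head'); then zero or more of any character, then optionally a digit (captured); then one or more of one of [019] (non-capturing group).
Matches: at [4:33] match '62wf21--cim944m11ri 642we3100', groups = ('62', 'wf21--cim944m11ri 642we310').
Multiple groups make `findall` return tuples — one 2-tuple for the one match.

[('62', 'wf21--cim944m11ri 642we310')]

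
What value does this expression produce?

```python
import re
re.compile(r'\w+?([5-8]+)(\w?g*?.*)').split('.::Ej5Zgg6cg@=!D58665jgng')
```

['.::', '5', 'Zgg6cg@=!D58665jgng', '']

This matches one or more of a word character (lazy); then one or more of a character in [5-8] (captured); then optionally a word character, then zero or more of a literal 'g' (lazy), then zero or more of any character (captured).
The `?` after the quantifier makes it lazy — it takes as little as possible before letting the rest of the pattern try.
Matches to split on: at [3:25] → 'Ej5Zgg6cg@=!D58665jgng'.
With a capturing group present, the delimiter's captured portion is kept in the result list.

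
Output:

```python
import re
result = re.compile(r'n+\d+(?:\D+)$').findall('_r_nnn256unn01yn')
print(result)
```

No capturing groups, so `findall` returns the 1 full match string.

['nn01yn']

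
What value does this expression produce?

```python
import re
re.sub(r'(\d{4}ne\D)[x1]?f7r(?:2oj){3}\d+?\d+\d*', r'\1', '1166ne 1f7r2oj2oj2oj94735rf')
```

'1166ne rf'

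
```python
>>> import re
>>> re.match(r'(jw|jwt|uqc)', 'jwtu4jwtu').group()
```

'jw'

`|` is ordered: at each position the engine commits to the first alternative that works.
`match` is anchored at position 0; if the pattern doesn't fit there, it returns None.
The match spans [0:2] → 'jw'.
Captured: group 1 = 'jw'.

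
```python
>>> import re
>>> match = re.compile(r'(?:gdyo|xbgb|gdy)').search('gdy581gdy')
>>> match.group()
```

'gdy'

The match spans [0:3] → 'gdy'.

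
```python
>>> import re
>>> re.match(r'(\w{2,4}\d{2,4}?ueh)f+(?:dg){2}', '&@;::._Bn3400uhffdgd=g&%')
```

None

Pattern: 2 to 4 of a word character, then 2 to 4 of a digit (lazy), then the literal 'ueh' (captured); then one or more of a literal 'f', then the literal 'dg' repeated 2 times.
`match` is anchored at position 0; if the pattern doesn't fit there, it returns None.
Here the string doesn't start with a match, so the call returns None.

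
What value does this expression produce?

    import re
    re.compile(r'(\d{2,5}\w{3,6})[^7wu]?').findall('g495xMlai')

['495xMlai']

One capturing group, so `findall` returns just the captured substring from the one match — 1 in all.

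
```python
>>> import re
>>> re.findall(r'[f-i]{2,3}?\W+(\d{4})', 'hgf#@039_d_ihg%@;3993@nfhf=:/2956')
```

['3993', '2956']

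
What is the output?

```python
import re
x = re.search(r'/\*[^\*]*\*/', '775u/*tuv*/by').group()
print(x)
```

/*tuv*/

`re.search` tries every starting position until one works.
The match spans [4:11] → '/*tuv*/'.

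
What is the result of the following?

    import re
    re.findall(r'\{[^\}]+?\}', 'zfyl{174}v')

['{174}']

No capturing groups, so `findall` returns the 1 full match string.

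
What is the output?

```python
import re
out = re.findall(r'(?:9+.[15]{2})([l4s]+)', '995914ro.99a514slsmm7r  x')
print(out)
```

['4sls']

Pattern: one or more of the literal '9', then any character, then exactly 2 of one of [15] (non-capturing group); then one or more of one of [l4s] (captured).
Walking the string: at [9:18] match '99a514sls', group 1 = '4sls'.
One capturing group, so `findall` returns just the captured substring from the one match — 1 in all.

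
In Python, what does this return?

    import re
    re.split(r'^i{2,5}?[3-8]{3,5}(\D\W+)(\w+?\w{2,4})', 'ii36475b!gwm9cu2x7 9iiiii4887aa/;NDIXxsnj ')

['', 'b!', 'gwm9c', 'u2x7 9iiiii4887aa/;NDIXxsnj ']

Pattern: anchored at the start of the string; then 2 to 5 of the literal 'i' (lazy), then 3 to 5 of a character in [3-8]; then a non-digit, then one or more of a non-word character (captured); then one or more of a word character (lazy), then 2 to 4 of a word character (captured).
Lazy quantifiers expand one character at a time until the remainder of the pattern can match.
Matches to split on: at [0:14] → 'ii36475b!gwm9c'.
`re.split` interleaves the captured-group text with the surrounding fragments.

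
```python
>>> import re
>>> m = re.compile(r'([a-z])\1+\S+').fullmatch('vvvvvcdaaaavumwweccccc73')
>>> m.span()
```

(0, 24)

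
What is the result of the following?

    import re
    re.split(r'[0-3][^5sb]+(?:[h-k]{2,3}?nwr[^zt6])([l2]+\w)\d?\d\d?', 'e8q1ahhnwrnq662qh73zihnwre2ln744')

['e8q', '2ln', '']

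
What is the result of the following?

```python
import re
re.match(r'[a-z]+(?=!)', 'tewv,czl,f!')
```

None

`re.match` only tries the pattern at the start of the string.
Here the pattern fails at index 0, so the call returns None.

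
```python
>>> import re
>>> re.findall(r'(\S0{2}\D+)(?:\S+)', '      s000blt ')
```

['000bl']

Pattern: a non-whitespace character, then exactly 2 of the literal '0', then one or more of a non-digit (captured); then one or more of a non-whitespace character (non-capturing group).
Walking the string: at [7:13] match '000blt', group 1 = '000bl'.
One capturing group, so `findall` returns just the captured substring from the one match — 1 in all.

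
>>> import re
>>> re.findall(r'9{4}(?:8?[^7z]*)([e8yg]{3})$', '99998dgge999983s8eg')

One capturing group, so `findall` returns just the captured substring from the one match — 1 in all.

['8eg']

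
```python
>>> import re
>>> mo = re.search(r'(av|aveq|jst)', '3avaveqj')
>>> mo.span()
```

`search` walks the string left to right and returns the first match it finds.
The match spans [1:3] → 'av'.
Captured: group 1 = 'av'.

(1, 3)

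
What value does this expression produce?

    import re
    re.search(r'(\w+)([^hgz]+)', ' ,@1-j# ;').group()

This matches one or more of a word character (captured); then one or more of any character except [hgz] (captured).
`search` walks the string left to right and returns the first match it finds.
The match spans [3:9] → '1-j# ;'.
Captured: group 1 = '1', group 2 = '-j# ;'.

'1-j# ;'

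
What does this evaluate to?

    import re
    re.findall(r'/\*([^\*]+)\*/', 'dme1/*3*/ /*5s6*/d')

Because there's exactly one group, `findall` drops the full match and keeps group 1 from each hit.

['3', '5s6']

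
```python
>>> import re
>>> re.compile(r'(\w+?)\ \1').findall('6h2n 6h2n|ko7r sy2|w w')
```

['6h2n', 'w']

After group 1 captures some text, `\1` only succeeds where that same text appears again.
Because there's exactly one group, `findall` drops the full match and keeps group 1 from each hit.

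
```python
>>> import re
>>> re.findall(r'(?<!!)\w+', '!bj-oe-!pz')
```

['j', 'oe', 'z']

A negative assertion filters positions out without eating any characters.
Scanning left to right: at [2:3] → 'j'; at [4:6] → 'oe'; at [9:10] → 'z'.
With no groups in the pattern, `findall` gives back each whole match — 3 here.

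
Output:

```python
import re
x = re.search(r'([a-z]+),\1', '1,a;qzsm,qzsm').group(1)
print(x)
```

The match spans [4:13] → 'qzsm,qzsm'.
Captured: group 1 = 'qzsm'.

qzsm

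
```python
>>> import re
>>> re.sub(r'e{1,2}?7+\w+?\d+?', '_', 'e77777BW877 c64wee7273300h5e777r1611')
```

'_77 c64w_3300h5_611'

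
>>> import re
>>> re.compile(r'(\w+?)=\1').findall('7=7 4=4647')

['7', '4']

`\1` has to match the exact text group 1 already captured.
One capturing group, so `findall` returns just the captured substring from each match — 2 in all.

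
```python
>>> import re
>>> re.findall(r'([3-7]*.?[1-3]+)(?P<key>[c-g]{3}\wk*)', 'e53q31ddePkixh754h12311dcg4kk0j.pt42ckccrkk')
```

[('53q31', 'ddePk'), ('754h12311', 'dcg4kk')]

Pattern: zero or more of a character in [3-7], then optionally any character, then one or more of a character in [1-3] (captured); then exactly 3 of a character in [c-g], then a word character, then zero or more of a literal 'k' (captured as 'key').
`findall` packs the 2 group values into a tuple for every match.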